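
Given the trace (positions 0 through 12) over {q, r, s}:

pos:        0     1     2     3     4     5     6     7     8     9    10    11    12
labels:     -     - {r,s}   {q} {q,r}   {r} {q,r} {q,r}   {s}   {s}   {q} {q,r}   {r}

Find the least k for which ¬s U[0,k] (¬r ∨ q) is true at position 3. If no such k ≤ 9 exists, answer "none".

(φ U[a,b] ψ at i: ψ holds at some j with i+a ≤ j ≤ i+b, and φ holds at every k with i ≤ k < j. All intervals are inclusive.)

Need earliest j ≥ 3 with (¬r ∨ q), and ¬s at every k in [3,j-1].
  j=3: rhs holds (empty prefix). k = 0.

0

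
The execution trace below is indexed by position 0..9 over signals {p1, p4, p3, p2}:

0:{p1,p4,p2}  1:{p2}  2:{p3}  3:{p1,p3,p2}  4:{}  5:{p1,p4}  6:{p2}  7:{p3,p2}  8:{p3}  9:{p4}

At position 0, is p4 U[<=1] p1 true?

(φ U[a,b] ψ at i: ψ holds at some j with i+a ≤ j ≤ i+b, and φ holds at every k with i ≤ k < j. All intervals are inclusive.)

Yes

Need some j in [0,1] with p1, and p4 at every k in [0,j-1].
  j=0: p1 holds; no prefix to check → satisfied.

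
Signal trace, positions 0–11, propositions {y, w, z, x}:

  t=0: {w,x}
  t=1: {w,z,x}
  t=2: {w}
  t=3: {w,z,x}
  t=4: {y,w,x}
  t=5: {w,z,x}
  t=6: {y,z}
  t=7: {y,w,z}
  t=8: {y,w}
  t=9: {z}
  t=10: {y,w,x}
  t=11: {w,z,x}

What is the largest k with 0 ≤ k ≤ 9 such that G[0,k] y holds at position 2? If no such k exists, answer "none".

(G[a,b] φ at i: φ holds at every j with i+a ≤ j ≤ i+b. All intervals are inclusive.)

y must hold from j=2 onward; find where it first fails.
  j=2: fails → no k works.

none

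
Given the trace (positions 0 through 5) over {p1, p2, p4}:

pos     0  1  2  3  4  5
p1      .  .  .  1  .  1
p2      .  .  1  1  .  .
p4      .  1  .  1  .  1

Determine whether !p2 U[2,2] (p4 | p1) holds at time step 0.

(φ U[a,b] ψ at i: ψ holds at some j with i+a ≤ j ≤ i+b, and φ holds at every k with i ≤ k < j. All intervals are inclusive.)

Need some j in [2,2] with (p4 | p1), and !p2 at every k in [0,j-1].
  j=2: (p4 | p1) false.
No j in the window works → until fails.

False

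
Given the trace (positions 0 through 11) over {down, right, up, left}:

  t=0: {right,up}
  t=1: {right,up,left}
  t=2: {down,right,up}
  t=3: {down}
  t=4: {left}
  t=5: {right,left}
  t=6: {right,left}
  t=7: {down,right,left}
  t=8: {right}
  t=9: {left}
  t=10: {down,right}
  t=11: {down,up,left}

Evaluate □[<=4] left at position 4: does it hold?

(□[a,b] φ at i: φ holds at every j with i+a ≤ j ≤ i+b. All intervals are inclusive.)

Does not hold

Check left at every j in [4,8]:
  j=4: true
  j=5: true
  j=6: true
  j=7: true
  j=8: false
Fails at j=8 → formula fails.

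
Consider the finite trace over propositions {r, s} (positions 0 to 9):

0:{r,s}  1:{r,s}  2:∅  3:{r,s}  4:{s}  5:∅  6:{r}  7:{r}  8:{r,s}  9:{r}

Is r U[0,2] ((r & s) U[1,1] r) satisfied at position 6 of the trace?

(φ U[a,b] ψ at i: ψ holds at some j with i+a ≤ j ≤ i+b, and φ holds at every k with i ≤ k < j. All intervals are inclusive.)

Holds

Need some j in [6,8] with ((r & s) U[1,1] r), and r at every k in [6,j-1].
  j=6: ((r & s) U[1,1] r) — fails.
  j=7: ((r & s) U[1,1] r) — fails.
  j=8: ((r & s) U[1,1] r) holds; r holds at every k in [6,7] → satisfied.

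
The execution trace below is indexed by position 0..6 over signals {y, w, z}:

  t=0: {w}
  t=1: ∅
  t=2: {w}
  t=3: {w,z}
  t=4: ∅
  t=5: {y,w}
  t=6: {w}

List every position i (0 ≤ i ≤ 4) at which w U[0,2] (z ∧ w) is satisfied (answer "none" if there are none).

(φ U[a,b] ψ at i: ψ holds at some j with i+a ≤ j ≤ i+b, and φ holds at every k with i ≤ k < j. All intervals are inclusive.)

2, 3

Evaluate at each i in [0,4]:
  i=0: ✗ (no rhs in [0,2])
  i=1: ✗ (lhs fails at k=1 before rhs at j=3)
  i=2: ✓ (rhs at j=3; lhs holds on [2,2])
  i=3: ✓ (rhs at j=3)
  i=4: ✗ (no rhs in [4,6])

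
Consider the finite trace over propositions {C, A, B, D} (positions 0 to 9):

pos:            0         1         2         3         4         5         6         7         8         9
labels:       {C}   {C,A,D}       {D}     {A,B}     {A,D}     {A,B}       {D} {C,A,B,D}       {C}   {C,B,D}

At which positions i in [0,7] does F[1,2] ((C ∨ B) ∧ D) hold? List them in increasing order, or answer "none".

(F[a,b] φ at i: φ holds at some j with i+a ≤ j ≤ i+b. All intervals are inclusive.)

Evaluate at each i in [0,7]:
  i=0: ✓ (witness j=1)
  i=1: ✗ (none in [2,3])
  i=2: ✗ (none in [3,4])
  i=3: ✗ (none in [4,5])
  i=4: ✗ (none in [5,6])
  i=5: ✓ (witness j=7)
  i=6: ✓ (witness j=7)
  i=7: ✓ (witness j=9)

0, 5, 6, 7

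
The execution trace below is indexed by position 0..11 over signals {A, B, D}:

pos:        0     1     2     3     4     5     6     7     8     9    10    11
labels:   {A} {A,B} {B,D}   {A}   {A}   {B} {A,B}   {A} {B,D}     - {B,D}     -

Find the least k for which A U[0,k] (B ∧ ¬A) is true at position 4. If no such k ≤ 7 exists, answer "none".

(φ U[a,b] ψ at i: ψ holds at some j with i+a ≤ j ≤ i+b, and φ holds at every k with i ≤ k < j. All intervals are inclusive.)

Need earliest j ≥ 4 with (B ∧ ¬A), and A at every k in [4,j-1].
  j=4: rhs fails.
  j=5: rhs holds; lhs holds on [4,4]. k = 1.

1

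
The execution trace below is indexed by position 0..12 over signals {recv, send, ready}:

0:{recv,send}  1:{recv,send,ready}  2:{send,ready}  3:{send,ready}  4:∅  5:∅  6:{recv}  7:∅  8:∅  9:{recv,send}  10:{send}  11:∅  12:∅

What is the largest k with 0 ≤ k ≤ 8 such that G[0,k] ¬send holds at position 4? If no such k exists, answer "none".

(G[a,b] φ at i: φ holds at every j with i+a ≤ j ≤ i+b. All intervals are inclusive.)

4

¬send must hold from j=4 onward; find where it first fails.
  j=4: holds
  j=5: holds
  j=6: holds
  j=7: holds
  j=8: holds
  j=9: fails
Holds on [4,8], so largest k = 4.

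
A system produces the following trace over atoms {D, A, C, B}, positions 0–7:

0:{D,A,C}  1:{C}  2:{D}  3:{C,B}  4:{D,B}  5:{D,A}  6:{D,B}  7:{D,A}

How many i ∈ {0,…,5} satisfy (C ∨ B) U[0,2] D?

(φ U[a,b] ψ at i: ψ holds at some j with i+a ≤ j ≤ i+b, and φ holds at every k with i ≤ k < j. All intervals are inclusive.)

6

Evaluate at each i in [0,5]:
  i=0: ✓ (rhs at j=0)
  i=1: ✓ (rhs at j=2; lhs holds on [1,1])
  i=2: ✓ (rhs at j=2)
  i=3: ✓ (rhs at j=4; lhs holds on [3,3])
  i=4: ✓ (rhs at j=4)
  i=5: ✓ (rhs at j=5)
Positions where it holds: {0, 1, 2, 3, 4, 5} → 6.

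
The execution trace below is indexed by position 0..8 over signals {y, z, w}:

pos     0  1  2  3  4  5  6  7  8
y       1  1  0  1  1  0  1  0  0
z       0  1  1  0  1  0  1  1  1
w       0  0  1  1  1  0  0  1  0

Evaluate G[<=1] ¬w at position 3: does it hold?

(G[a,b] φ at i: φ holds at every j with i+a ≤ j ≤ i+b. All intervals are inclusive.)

No

Check ¬w at every j in [3,4]:
  j=3: false
  j=4: false
Fails at j=3 → formula fails.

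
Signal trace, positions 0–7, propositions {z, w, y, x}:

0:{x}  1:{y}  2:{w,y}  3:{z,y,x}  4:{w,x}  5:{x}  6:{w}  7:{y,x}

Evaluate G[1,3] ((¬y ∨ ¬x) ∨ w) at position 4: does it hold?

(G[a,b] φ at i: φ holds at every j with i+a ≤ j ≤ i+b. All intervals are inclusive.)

No

Check ((¬y ∨ ¬x) ∨ w) at every j in [5,7]:
  j=5: true
  j=6: true
  j=7: false
Fails at j=7 → formula fails.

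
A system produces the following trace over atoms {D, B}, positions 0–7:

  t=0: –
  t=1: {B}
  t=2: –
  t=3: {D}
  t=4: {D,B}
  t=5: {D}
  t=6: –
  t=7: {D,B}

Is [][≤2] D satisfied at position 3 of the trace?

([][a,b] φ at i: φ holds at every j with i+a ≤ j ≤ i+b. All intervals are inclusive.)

Yes

Check D at every j in [3,5]:
  j=3: true
  j=4: true
  j=5: true
All positions satisfy it → formula holds.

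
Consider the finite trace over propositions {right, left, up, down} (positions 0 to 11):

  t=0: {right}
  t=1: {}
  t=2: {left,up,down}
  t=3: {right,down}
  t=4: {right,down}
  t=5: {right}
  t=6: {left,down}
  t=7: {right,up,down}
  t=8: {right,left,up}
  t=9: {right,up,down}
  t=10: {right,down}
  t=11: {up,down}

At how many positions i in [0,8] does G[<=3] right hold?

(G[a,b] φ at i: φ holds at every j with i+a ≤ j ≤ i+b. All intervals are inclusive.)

Evaluate at each i in [0,8]:
  i=0: ✗ (fails at j=1)
  i=1: ✗ (fails at j=1)
  i=2: ✗ (fails at j=2)
  i=3: ✗ (fails at j=6)
  i=4: ✗ (fails at j=6)
  i=5: ✗ (fails at j=6)
  i=6: ✗ (fails at j=6)
  i=7: ✓ (all of [7,10])
  i=8: ✗ (fails at j=11)
Positions where it holds: {7} → 1.

1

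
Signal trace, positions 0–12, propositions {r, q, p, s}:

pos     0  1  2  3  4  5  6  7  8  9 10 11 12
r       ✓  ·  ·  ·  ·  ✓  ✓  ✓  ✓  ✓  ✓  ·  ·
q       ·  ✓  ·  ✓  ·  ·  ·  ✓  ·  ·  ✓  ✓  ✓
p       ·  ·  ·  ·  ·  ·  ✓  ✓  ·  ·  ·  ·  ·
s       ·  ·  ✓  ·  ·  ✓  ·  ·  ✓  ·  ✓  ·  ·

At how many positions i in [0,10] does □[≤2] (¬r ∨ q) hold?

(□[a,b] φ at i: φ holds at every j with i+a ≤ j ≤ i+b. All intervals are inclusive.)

Evaluate at each i in [0,10]:
  i=0: ✗ (fails at j=0)
  i=1: ✓ (all of [1,3])
  i=2: ✓ (all of [2,4])
  i=3: ✗ (fails at j=5)
  i=4: ✗ (fails at j=5)
  i=5: ✗ (fails at j=5)
  i=6: ✗ (fails at j=6)
  i=7: ✗ (fails at j=8)
  i=8: ✗ (fails at j=8)
  i=9: ✗ (fails at j=9)
  i=10: ✓ (all of [10,12])
Positions where it holds: {1, 2, 10} → 3.

3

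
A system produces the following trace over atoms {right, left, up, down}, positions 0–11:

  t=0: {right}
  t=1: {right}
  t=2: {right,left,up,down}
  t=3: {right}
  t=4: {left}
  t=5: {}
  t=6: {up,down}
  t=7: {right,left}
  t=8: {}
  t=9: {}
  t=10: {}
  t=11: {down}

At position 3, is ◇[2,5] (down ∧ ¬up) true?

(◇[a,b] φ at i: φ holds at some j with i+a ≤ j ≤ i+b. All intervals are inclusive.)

Check (down ∧ ¬up) at each j in [5,8]:
  j=5: false
  j=6: false
  j=7: false
  j=8: false
No position in the window satisfies it → formula fails.

Does not hold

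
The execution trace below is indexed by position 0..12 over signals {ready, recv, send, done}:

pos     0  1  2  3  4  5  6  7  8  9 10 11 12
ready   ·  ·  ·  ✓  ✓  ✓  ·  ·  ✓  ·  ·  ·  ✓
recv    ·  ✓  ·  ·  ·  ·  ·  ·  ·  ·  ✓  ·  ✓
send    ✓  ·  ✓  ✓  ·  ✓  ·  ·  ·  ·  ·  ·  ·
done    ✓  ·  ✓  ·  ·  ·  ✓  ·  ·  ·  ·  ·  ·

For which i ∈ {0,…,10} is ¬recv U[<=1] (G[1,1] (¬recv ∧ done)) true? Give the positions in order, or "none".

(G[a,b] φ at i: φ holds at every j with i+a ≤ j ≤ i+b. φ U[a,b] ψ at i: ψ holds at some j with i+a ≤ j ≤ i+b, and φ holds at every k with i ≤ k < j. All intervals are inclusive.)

0, 1, 4, 5

Evaluate at each i in [0,10]:
  i=0: ✓ (rhs at j=1; lhs holds on [0,0])
  i=1: ✓ (rhs at j=1)
  i=2: ✗ (no rhs in [2,3])
  i=3: ✗ (no rhs in [3,4])
  i=4: ✓ (rhs at j=5; lhs holds on [4,4])
  i=5: ✓ (rhs at j=5)
  i=6: ✗ (no rhs in [6,7])
  i=7: ✗ (no rhs in [7,8])
  i=8: ✗ (no rhs in [8,9])
  i=9: ✗ (no rhs in [9,10])
  i=10: ✗ (no rhs in [10,11])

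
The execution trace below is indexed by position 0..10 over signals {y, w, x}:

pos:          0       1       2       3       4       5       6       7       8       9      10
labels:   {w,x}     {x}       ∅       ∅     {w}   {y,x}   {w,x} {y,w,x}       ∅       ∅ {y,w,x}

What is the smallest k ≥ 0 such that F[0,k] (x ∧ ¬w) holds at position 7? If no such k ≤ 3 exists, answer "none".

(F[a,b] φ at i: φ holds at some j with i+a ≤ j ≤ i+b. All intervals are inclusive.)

Scan j = 7,8,… for (x ∧ ¬w):
  j=7: fails
  j=8: fails
  j=9: fails
  j=10: fails
No j in [7,10] satisfies it → none.

none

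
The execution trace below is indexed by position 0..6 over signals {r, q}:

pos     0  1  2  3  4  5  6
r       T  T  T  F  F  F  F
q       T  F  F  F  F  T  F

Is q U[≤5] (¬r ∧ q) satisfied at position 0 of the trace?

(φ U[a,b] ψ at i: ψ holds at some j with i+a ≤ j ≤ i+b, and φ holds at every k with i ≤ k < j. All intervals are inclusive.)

Need some j in [0,5] with (¬r ∧ q), and q at every k in [0,j-1].
  j=0: (¬r ∧ q) false.
  j=1: (¬r ∧ q) false.
  j=2: (¬r ∧ q) false.
  j=3: (¬r ∧ q) false.
  j=4: (¬r ∧ q) false.
  j=5: (¬r ∧ q) holds, but q fails at k=1 → not this j.
No j in the window works → until fails.

Does not hold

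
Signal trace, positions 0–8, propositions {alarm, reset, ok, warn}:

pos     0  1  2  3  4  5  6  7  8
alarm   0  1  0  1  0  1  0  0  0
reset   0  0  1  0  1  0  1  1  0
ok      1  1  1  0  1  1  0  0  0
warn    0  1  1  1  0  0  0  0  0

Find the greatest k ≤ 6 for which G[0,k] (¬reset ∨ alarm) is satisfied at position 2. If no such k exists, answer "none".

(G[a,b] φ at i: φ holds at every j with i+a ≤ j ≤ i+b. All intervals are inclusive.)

(¬reset ∨ alarm) must hold from j=2 onward; find where it first fails.
  j=2: fails → no k works.

none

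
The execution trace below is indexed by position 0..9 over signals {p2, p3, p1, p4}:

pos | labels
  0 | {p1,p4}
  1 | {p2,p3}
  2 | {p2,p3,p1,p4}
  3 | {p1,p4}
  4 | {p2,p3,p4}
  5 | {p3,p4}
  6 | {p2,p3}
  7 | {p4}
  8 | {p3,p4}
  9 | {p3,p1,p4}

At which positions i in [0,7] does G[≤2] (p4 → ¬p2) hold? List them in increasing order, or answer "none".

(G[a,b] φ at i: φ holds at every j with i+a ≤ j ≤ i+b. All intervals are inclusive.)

Evaluate at each i in [0,7]:
  i=0: ✗ (fails at j=2)
  i=1: ✗ (fails at j=2)
  i=2: ✗ (fails at j=2)
  i=3: ✗ (fails at j=4)
  i=4: ✗ (fails at j=4)
  i=5: ✓ (all of [5,7])
  i=6: ✓ (all of [6,8])
  i=7: ✓ (all of [7,9])

5, 6, 7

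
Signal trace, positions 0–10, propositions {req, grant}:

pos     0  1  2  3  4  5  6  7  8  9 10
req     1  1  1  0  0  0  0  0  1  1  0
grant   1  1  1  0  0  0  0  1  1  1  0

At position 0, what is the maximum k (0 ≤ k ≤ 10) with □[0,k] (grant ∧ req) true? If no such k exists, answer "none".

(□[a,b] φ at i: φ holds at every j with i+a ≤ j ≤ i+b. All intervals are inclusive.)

(grant ∧ req) must hold from j=0 onward; find where it first fails.
  j=0: holds
  j=1: holds
  j=2: holds
  j=3: fails
Holds on [0,2], so largest k = 2.

2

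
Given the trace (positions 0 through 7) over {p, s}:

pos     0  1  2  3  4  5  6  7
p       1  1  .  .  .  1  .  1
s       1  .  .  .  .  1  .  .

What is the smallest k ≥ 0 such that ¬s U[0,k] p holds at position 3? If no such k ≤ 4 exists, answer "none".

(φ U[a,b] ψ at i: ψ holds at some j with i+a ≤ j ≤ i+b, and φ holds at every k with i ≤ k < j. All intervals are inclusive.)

Need earliest j ≥ 3 with p, and ¬s at every k in [3,j-1].
  j=3: rhs fails.
  j=4: rhs fails.
  j=5: rhs holds; lhs holds on [3,4]. k = 2.

2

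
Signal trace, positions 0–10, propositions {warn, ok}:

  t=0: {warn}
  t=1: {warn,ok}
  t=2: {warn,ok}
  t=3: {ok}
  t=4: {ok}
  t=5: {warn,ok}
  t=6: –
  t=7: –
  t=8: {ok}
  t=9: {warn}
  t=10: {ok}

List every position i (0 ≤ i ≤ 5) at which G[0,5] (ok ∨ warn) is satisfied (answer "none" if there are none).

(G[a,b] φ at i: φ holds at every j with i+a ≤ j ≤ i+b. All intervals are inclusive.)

Evaluate at each i in [0,5]:
  i=0: ✓ (all of [0,5])
  i=1: ✗ (fails at j=6)
  i=2: ✗ (fails at j=6)
  i=3: ✗ (fails at j=6)
  i=4: ✗ (fails at j=6)
  i=5: ✗ (fails at j=6)

0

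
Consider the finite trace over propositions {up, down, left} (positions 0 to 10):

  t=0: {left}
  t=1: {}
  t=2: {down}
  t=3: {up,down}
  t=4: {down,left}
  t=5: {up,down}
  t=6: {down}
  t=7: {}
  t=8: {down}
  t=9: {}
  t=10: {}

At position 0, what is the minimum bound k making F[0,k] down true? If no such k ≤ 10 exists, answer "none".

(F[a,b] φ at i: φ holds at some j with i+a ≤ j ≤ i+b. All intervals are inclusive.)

2

Scan j = 0,1,… for down:
  j=0: fails
  j=1: fails
  j=2: holds
First hit at j=2, so smallest k = 2-0 = 2.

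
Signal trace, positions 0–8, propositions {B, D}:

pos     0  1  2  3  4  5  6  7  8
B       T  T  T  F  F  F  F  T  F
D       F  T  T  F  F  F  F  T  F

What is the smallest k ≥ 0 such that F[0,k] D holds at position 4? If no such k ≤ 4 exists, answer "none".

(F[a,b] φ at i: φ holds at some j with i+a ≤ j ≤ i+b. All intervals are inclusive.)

3

Scan j = 4,5,… for D:
  j=4: fails
  j=5: fails
  j=6: fails
  j=7: holds
First hit at j=7, so smallest k = 7-4 = 3.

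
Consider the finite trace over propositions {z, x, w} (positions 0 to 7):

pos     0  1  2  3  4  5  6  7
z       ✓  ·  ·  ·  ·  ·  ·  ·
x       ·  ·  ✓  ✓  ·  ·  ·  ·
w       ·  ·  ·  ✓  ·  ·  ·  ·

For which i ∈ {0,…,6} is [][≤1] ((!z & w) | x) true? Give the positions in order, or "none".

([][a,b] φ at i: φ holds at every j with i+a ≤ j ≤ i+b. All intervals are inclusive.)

2

Evaluate at each i in [0,6]:
  i=0: ✗ (fails at j=0)
  i=1: ✗ (fails at j=1)
  i=2: ✓ (all of [2,3])
  i=3: ✗ (fails at j=4)
  i=4: ✗ (fails at j=4)
  i=5: ✗ (fails at j=5)
  i=6: ✗ (fails at j=6)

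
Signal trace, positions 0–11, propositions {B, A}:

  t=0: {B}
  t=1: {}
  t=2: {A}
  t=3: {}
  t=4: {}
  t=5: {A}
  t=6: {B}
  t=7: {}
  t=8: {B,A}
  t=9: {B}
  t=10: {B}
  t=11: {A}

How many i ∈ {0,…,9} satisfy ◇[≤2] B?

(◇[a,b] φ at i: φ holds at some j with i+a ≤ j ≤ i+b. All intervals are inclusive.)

Evaluate at each i in [0,9]:
  i=0: ✓ (witness j=0)
  i=1: ✗ (none in [1,3])
  i=2: ✗ (none in [2,4])
  i=3: ✗ (none in [3,5])
  i=4: ✓ (witness j=6)
  i=5: ✓ (witness j=6)
  i=6: ✓ (witness j=6)
  i=7: ✓ (witness j=8)
  i=8: ✓ (witness j=8)
  i=9: ✓ (witness j=9)
Positions where it holds: {0, 4, 5, 6, 7, 8, 9} → 7.

7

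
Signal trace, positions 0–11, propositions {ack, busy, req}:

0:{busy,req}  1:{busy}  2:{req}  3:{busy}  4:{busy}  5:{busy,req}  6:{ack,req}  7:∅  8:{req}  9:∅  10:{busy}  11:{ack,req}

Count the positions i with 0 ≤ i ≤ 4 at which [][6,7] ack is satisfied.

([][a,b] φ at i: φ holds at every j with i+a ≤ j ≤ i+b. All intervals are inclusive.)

0

Evaluate at each i in [0,4]:
  i=0: ✗ (fails at j=7)
  i=1: ✗ (fails at j=7)
  i=2: ✗ (fails at j=8)
  i=3: ✗ (fails at j=9)
  i=4: ✗ (fails at j=10)
Positions where it holds: {} → 0.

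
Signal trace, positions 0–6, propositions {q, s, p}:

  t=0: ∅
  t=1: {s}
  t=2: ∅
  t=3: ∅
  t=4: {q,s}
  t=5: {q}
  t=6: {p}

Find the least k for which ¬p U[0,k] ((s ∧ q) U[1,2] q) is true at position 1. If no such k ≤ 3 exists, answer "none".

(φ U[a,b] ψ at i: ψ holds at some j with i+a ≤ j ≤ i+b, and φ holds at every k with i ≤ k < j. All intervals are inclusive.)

Need earliest j ≥ 1 with ((s ∧ q) U[1,2] q), and ¬p at every k in [1,j-1].
  j=1: rhs fails.
  j=2: rhs fails.
  j=3: rhs fails.
  j=4: rhs holds; lhs holds on [1,3]. k = 3.

3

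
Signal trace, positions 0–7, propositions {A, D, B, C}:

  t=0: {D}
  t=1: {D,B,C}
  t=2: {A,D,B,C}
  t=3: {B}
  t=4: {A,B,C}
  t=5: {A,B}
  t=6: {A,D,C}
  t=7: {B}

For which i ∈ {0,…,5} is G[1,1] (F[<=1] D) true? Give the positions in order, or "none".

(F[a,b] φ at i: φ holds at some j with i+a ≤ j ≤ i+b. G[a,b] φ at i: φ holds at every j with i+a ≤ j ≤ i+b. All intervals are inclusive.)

0, 1, 4, 5

Evaluate at each i in [0,5]:
  i=0: ✓ (all of [1,1])
  i=1: ✓ (all of [2,2])
  i=2: ✗ (fails at j=3)
  i=3: ✗ (fails at j=4)
  i=4: ✓ (all of [5,5])
  i=5: ✓ (all of [6,6])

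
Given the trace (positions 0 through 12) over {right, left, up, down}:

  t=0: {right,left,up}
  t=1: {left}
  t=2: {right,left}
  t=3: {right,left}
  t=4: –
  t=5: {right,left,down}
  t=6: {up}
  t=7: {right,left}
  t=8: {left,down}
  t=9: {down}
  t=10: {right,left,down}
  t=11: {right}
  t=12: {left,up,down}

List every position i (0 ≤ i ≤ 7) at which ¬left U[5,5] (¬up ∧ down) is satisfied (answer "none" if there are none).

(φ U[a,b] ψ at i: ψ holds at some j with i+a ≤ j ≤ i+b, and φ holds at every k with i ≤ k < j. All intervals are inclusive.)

none

Evaluate at each i in [0,7]:
  i=0: ✗ (lhs fails at k=0 before rhs at j=5)
  i=1: ✗ (no rhs in [6,6])
  i=2: ✗ (no rhs in [7,7])
  i=3: ✗ (lhs fails at k=3 before rhs at j=8)
  i=4: ✗ (lhs fails at k=5 before rhs at j=9)
  i=5: ✗ (lhs fails at k=5 before rhs at j=10)
  i=6: ✗ (no rhs in [11,11])
  i=7: ✗ (no rhs in [12,12])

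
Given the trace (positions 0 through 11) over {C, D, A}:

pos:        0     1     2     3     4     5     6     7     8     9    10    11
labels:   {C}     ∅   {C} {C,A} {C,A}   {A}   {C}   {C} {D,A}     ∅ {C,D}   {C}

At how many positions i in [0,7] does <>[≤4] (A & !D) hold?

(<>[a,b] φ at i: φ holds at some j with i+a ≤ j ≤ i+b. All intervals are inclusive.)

6

Evaluate at each i in [0,7]:
  i=0: ✓ (witness j=3)
  i=1: ✓ (witness j=3)
  i=2: ✓ (witness j=3)
  i=3: ✓ (witness j=3)
  i=4: ✓ (witness j=4)
  i=5: ✓ (witness j=5)
  i=6: ✗ (none in [6,10])
  i=7: ✗ (none in [7,11])
Positions where it holds: {0, 1, 2, 3, 4, 5} → 6.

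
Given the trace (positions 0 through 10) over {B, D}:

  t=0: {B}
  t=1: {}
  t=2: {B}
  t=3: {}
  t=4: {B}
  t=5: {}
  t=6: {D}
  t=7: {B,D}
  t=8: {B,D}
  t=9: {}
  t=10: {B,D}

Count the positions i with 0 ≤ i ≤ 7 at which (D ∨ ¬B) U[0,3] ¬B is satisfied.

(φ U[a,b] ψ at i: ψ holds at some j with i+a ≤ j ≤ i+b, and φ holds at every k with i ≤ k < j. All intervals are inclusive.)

Evaluate at each i in [0,7]:
  i=0: ✗ (lhs fails at k=0 before rhs at j=1)
  i=1: ✓ (rhs at j=1)
  i=2: ✗ (lhs fails at k=2 before rhs at j=3)
  i=3: ✓ (rhs at j=3)
  i=4: ✗ (lhs fails at k=4 before rhs at j=5)
  i=5: ✓ (rhs at j=5)
  i=6: ✓ (rhs at j=6)
  i=7: ✓ (rhs at j=9; lhs holds on [7,8])
Positions where it holds: {1, 3, 5, 6, 7} → 5.

5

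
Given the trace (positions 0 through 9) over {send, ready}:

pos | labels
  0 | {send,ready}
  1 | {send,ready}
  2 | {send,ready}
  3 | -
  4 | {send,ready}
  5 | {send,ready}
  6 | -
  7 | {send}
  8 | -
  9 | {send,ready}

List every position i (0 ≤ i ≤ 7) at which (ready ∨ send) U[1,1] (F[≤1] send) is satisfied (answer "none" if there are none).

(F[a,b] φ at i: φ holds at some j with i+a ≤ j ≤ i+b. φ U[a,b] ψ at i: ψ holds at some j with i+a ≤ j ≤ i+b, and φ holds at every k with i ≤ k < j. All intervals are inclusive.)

0, 1, 2, 4, 5, 7

Evaluate at each i in [0,7]:
  i=0: ✓ (rhs at j=1; lhs holds on [0,0])
  i=1: ✓ (rhs at j=2; lhs holds on [1,1])
  i=2: ✓ (rhs at j=3; lhs holds on [2,2])
  i=3: ✗ (lhs fails at k=3 before rhs at j=4)
  i=4: ✓ (rhs at j=5; lhs holds on [4,4])
  i=5: ✓ (rhs at j=6; lhs holds on [5,5])
  i=6: ✗ (lhs fails at k=6 before rhs at j=7)
  i=7: ✓ (rhs at j=8; lhs holds on [7,7])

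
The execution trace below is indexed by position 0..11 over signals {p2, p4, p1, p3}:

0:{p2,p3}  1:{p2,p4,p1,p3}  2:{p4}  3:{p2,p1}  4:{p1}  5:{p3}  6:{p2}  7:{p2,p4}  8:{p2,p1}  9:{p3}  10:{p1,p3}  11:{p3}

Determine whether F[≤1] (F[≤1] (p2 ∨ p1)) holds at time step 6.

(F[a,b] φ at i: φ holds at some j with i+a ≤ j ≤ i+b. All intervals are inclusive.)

Yes

Check F[≤1] (p2 ∨ p1) at each j in [6,7]:
  j=6: holds (witness at 6)
  j=7: holds (witness at 7)
Found at j=6 → formula holds.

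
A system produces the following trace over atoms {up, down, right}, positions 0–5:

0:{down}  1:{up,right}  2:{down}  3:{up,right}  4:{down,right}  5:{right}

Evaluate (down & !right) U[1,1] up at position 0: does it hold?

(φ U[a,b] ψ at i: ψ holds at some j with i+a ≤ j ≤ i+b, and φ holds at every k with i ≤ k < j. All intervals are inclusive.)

True

Need some j in [1,1] with up, and (down & !right) at every k in [0,j-1].
  j=1: up holds; (down & !right) holds at every k in [0,0] → satisfied.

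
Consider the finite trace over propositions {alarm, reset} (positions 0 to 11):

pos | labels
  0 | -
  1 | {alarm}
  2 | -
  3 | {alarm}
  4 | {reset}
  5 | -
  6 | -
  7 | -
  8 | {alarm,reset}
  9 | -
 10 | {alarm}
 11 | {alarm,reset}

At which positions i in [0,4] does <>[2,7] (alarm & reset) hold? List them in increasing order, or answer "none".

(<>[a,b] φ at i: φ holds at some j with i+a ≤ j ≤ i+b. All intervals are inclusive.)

Evaluate at each i in [0,4]:
  i=0: ✗ (none in [2,7])
  i=1: ✓ (witness j=8)
  i=2: ✓ (witness j=8)
  i=3: ✓ (witness j=8)
  i=4: ✓ (witness j=8)

1, 2, 3, 4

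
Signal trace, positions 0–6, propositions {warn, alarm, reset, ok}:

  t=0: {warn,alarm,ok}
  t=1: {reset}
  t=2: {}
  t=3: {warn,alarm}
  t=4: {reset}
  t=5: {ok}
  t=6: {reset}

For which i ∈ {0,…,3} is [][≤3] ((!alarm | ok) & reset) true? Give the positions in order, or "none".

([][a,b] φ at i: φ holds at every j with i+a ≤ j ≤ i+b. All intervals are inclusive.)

Evaluate at each i in [0,3]:
  i=0: ✗ (fails at j=0)
  i=1: ✗ (fails at j=2)
  i=2: ✗ (fails at j=2)
  i=3: ✗ (fails at j=3)

none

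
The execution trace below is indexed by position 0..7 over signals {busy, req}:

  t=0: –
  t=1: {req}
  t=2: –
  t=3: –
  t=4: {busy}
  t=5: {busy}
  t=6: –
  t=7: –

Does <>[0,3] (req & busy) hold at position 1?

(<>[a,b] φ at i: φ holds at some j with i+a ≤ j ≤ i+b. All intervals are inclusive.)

Check (req & busy) at each j in [1,4]:
  j=1: false
  j=2: false
  j=3: false
  j=4: false
No position in the window satisfies it → formula fails.

False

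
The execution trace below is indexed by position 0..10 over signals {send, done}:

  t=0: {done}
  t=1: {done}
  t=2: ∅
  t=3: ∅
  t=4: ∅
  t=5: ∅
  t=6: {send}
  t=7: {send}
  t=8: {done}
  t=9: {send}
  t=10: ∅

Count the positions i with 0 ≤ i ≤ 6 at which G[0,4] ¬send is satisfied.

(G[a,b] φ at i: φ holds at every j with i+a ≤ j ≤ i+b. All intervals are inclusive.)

2

Evaluate at each i in [0,6]:
  i=0: ✓ (all of [0,4])
  i=1: ✓ (all of [1,5])
  i=2: ✗ (fails at j=6)
  i=3: ✗ (fails at j=6)
  i=4: ✗ (fails at j=6)
  i=5: ✗ (fails at j=6)
  i=6: ✗ (fails at j=6)
Positions where it holds: {0, 1} → 2.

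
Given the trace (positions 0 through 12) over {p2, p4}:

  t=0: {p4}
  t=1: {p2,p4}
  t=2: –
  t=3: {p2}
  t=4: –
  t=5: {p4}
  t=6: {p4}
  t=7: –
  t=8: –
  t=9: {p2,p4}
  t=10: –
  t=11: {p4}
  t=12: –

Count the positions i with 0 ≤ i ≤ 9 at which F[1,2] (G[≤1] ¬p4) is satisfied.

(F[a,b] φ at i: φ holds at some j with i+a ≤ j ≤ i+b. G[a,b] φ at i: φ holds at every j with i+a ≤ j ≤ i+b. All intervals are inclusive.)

Evaluate at each i in [0,9]:
  i=0: ✓ (witness j=2)
  i=1: ✓ (witness j=2)
  i=2: ✓ (witness j=3)
  i=3: ✗ (none in [4,5])
  i=4: ✗ (none in [5,6])
  i=5: ✓ (witness j=7)
  i=6: ✓ (witness j=7)
  i=7: ✗ (none in [8,9])
  i=8: ✗ (none in [9,10])
  i=9: ✗ (none in [10,11])
Positions where it holds: {0, 1, 2, 5, 6} → 5.

5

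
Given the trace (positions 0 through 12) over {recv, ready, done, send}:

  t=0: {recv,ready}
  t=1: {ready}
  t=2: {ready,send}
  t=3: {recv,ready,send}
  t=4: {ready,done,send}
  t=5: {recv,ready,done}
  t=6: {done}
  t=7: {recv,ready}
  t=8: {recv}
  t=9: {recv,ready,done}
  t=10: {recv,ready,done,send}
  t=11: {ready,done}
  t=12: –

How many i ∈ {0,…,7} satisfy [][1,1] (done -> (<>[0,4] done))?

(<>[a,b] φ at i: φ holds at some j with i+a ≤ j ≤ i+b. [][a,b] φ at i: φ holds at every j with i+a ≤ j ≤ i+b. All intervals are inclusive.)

8

Evaluate at each i in [0,7]:
  i=0: ✓ (all of [1,1])
  i=1: ✓ (all of [2,2])
  i=2: ✓ (all of [3,3])
  i=3: ✓ (all of [4,4])
  i=4: ✓ (all of [5,5])
  i=5: ✓ (all of [6,6])
  i=6: ✓ (all of [7,7])
  i=7: ✓ (all of [8,8])
Positions where it holds: {0, 1, 2, 3, 4, 5, 6, 7} → 8.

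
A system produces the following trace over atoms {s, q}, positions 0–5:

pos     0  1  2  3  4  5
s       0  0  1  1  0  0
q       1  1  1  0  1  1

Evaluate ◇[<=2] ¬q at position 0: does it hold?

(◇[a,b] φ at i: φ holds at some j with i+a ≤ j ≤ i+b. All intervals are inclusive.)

False

Check ¬q at each j in [0,2]:
  j=0: false
  j=1: false
  j=2: false
No position in the window satisfies it → formula fails.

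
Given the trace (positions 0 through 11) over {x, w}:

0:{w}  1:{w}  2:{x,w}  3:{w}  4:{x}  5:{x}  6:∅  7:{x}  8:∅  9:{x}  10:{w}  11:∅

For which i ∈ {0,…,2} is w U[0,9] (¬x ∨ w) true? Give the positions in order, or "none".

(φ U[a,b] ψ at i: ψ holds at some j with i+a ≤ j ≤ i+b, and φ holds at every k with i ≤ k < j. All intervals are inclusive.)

0, 1, 2

Evaluate at each i in [0,2]:
  i=0: ✓ (rhs at j=0)
  i=1: ✓ (rhs at j=1)
  i=2: ✓ (rhs at j=2)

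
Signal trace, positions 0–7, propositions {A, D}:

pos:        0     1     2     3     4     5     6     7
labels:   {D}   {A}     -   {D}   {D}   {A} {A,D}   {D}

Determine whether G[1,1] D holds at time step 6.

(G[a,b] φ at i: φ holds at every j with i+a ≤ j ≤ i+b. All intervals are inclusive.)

Check D at every j in [7,7]:
  j=7: true
All positions satisfy it → formula holds.

True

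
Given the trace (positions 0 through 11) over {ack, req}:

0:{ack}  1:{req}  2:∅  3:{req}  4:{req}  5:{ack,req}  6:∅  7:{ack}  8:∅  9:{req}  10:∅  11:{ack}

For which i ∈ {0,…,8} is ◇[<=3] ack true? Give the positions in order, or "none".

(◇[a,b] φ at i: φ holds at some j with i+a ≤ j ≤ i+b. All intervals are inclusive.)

Evaluate at each i in [0,8]:
  i=0: ✓ (witness j=0)
  i=1: ✗ (none in [1,4])
  i=2: ✓ (witness j=5)
  i=3: ✓ (witness j=5)
  i=4: ✓ (witness j=5)
  i=5: ✓ (witness j=5)
  i=6: ✓ (witness j=7)
  i=7: ✓ (witness j=7)
  i=8: ✓ (witness j=11)

0, 2, 3, 4, 5, 6, 7, 8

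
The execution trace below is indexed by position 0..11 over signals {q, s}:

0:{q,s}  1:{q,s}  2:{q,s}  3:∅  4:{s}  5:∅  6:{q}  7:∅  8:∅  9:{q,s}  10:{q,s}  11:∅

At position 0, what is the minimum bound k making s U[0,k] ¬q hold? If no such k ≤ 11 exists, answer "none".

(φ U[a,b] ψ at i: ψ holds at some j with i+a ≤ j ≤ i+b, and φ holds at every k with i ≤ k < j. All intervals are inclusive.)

Need earliest j ≥ 0 with ¬q, and s at every k in [0,j-1].
  j=0: rhs fails.
  j=1: rhs fails.
  j=2: rhs fails.
  j=3: rhs holds; lhs holds on [0,2]. k = 3.

3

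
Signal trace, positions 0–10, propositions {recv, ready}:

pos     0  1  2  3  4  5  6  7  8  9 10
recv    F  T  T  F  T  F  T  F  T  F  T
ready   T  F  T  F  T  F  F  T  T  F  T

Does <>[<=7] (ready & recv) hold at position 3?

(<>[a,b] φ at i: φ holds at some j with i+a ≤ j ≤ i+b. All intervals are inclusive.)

Check (ready & recv) at each j in [3,10]:
  j=3: false
  j=4: true
  j=5: false
  j=6: false
  j=7: false
  j=8: true
  j=9: false
  j=10: true
Found at j=4 → formula holds.

True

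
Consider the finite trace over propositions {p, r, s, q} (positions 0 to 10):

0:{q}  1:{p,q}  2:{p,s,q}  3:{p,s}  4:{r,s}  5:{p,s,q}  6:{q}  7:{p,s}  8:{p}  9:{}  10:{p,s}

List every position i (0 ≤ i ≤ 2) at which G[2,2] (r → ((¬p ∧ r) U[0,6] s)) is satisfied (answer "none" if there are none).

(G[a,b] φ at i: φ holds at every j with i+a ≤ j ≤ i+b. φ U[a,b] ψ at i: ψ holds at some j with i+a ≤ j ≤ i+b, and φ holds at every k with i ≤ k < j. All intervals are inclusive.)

0, 1, 2

Evaluate at each i in [0,2]:
  i=0: ✓ (all of [2,2])
  i=1: ✓ (all of [3,3])
  i=2: ✓ (all of [4,4])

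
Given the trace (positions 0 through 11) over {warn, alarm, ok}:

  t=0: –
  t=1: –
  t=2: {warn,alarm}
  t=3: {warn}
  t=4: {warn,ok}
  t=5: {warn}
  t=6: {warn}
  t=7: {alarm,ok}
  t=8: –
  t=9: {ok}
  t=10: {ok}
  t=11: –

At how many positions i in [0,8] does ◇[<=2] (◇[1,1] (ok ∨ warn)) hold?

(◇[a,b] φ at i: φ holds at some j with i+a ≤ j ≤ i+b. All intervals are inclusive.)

9

Evaluate at each i in [0,8]:
  i=0: ✓ (witness j=1)
  i=1: ✓ (witness j=1)
  i=2: ✓ (witness j=2)
  i=3: ✓ (witness j=3)
  i=4: ✓ (witness j=4)
  i=5: ✓ (witness j=5)
  i=6: ✓ (witness j=6)
  i=7: ✓ (witness j=8)
  i=8: ✓ (witness j=8)
Positions where it holds: {0, 1, 2, 3, 4, 5, 6, 7, 8} → 9.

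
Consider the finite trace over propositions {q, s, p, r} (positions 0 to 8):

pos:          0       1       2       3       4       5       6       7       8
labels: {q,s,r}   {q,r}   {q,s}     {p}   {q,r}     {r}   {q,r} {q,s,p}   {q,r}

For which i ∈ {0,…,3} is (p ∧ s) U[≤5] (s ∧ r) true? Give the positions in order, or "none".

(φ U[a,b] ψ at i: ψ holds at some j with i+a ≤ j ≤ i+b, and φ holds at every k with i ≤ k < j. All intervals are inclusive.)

Evaluate at each i in [0,3]:
  i=0: ✓ (rhs at j=0)
  i=1: ✗ (no rhs in [1,6])
  i=2: ✗ (no rhs in [2,7])
  i=3: ✗ (no rhs in [3,8])

0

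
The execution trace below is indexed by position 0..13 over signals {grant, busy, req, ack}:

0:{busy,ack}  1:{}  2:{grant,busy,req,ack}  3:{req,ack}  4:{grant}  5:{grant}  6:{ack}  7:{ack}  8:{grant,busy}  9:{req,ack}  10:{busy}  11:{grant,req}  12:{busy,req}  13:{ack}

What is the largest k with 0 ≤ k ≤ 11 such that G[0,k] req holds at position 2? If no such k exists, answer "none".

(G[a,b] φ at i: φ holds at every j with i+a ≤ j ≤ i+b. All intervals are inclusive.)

1

req must hold from j=2 onward; find where it first fails.
  j=2: holds
  j=3: holds
  j=4: fails
Holds on [2,3], so largest k = 1.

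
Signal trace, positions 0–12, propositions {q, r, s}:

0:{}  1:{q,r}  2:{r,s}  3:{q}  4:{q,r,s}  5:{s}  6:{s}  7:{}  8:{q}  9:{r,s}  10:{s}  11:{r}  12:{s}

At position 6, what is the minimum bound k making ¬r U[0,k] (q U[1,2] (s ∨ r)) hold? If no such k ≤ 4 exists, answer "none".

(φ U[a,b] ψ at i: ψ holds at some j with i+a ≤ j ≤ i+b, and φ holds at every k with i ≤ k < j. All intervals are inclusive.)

2

Need earliest j ≥ 6 with (q U[1,2] (s ∨ r)), and ¬r at every k in [6,j-1].
  j=6: rhs fails.
  j=7: rhs fails.
  j=8: rhs holds; lhs holds on [6,7]. k = 2.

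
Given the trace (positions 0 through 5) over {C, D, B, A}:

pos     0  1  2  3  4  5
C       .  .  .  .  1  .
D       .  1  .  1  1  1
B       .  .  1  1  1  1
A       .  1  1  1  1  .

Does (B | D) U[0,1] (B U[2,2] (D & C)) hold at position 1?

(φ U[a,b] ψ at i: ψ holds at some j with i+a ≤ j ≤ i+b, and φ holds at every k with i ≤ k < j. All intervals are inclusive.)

Need some j in [1,2] with (B U[2,2] (D & C)), and (B | D) at every k in [1,j-1].
  j=1: (B U[2,2] (D & C)) — fails.
  j=2: (B U[2,2] (D & C)) holds; (B | D) holds at every k in [1,1] → satisfied.

True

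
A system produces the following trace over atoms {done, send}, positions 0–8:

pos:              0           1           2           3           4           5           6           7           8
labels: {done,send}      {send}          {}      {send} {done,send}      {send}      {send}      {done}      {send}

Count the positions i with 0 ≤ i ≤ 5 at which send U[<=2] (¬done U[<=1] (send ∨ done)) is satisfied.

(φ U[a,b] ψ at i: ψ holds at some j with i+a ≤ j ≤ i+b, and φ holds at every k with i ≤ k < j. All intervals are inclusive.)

6

Evaluate at each i in [0,5]:
  i=0: ✓ (rhs at j=0)
  i=1: ✓ (rhs at j=1)
  i=2: ✓ (rhs at j=2)
  i=3: ✓ (rhs at j=3)
  i=4: ✓ (rhs at j=4)
  i=5: ✓ (rhs at j=5)
Positions where it holds: {0, 1, 2, 3, 4, 5} → 6.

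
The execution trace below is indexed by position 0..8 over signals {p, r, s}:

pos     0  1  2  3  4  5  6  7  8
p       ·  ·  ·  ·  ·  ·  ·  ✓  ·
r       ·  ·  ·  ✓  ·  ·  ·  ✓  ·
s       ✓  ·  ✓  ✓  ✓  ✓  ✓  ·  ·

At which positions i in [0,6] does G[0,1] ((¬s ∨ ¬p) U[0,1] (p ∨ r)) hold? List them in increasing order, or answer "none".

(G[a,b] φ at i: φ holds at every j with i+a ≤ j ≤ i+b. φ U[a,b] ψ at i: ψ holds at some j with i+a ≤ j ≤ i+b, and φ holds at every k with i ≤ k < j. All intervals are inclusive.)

2, 6

Evaluate at each i in [0,6]:
  i=0: ✗ (fails at j=0)
  i=1: ✗ (fails at j=1)
  i=2: ✓ (all of [2,3])
  i=3: ✗ (fails at j=4)
  i=4: ✗ (fails at j=4)
  i=5: ✗ (fails at j=5)
  i=6: ✓ (all of [6,7])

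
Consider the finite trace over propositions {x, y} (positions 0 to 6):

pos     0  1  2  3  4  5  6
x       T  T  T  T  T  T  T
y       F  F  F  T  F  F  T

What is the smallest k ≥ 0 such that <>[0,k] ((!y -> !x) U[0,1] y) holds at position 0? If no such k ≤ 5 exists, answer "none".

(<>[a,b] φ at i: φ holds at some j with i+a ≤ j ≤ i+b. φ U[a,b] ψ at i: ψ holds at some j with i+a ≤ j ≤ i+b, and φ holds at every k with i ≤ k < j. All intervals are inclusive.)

3

Scan j = 0,1,… for ((!y -> !x) U[0,1] y):
  j=0: fails
  j=1: fails
  j=2: fails
  j=3: holds
First hit at j=3, so smallest k = 3-0 = 3.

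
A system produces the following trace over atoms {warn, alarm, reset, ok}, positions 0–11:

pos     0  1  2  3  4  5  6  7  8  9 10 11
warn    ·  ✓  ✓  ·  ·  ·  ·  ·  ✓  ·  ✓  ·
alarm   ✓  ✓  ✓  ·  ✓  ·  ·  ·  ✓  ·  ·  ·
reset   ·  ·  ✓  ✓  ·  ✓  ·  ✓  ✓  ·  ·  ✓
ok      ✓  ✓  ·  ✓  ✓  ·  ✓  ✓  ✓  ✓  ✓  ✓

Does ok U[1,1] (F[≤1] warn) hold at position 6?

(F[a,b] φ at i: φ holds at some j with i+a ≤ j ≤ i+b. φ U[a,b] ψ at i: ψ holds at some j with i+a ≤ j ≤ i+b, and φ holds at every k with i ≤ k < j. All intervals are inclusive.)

Yes

Need some j in [7,7] with F[≤1] warn, and ok at every k in [6,j-1].
  j=7: F[≤1] warn holds; ok holds at every k in [6,6] → satisfied.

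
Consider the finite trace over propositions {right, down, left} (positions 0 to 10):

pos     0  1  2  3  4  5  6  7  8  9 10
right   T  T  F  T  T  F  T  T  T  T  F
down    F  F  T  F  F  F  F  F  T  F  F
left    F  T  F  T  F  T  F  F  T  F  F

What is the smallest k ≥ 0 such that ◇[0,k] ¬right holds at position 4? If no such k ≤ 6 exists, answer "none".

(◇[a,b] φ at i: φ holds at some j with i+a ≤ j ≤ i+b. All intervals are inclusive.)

1

Scan j = 4,5,… for ¬right:
  j=4: fails
  j=5: holds
First hit at j=5, so smallest k = 5-4 = 1.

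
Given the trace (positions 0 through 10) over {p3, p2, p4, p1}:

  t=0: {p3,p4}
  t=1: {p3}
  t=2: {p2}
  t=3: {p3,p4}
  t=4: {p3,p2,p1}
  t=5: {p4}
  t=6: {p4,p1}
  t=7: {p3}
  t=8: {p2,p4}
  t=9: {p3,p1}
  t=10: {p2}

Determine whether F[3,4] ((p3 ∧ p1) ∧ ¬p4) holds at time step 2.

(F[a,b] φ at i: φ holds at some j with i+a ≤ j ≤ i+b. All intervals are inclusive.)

Does not hold

Check ((p3 ∧ p1) ∧ ¬p4) at each j in [5,6]:
  j=5: false
  j=6: false
No position in the window satisfies it → formula fails.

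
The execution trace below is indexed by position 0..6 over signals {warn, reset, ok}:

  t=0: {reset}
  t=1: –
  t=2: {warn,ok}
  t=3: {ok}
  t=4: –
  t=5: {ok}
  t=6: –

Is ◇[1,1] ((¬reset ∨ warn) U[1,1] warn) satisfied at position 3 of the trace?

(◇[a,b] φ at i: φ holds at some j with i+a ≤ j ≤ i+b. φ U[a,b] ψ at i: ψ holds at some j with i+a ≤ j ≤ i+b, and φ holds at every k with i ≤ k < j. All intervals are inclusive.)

Check ((¬reset ∨ warn) U[1,1] warn) at each j in [4,4]:
  j=4: fails
No position in the window satisfies it → formula fails.

Does not hold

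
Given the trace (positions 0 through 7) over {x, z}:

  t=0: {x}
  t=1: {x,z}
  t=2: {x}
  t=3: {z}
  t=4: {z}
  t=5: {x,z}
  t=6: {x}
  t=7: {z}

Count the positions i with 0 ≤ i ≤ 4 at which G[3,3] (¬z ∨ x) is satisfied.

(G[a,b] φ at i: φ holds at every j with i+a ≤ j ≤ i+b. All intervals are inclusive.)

2

Evaluate at each i in [0,4]:
  i=0: ✗ (fails at j=3)
  i=1: ✗ (fails at j=4)
  i=2: ✓ (all of [5,5])
  i=3: ✓ (all of [6,6])
  i=4: ✗ (fails at j=7)
Positions where it holds: {2, 3} → 2.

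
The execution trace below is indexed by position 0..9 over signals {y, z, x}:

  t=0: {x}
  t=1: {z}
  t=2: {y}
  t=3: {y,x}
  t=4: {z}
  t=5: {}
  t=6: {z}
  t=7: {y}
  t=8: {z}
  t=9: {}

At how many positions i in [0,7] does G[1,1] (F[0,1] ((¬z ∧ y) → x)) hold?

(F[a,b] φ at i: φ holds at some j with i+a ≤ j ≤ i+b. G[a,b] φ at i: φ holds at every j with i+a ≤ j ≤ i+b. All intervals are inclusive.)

8

Evaluate at each i in [0,7]:
  i=0: ✓ (all of [1,1])
  i=1: ✓ (all of [2,2])
  i=2: ✓ (all of [3,3])
  i=3: ✓ (all of [4,4])
  i=4: ✓ (all of [5,5])
  i=5: ✓ (all of [6,6])
  i=6: ✓ (all of [7,7])
  i=7: ✓ (all of [8,8])
Positions where it holds: {0, 1, 2, 3, 4, 5, 6, 7} → 8.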